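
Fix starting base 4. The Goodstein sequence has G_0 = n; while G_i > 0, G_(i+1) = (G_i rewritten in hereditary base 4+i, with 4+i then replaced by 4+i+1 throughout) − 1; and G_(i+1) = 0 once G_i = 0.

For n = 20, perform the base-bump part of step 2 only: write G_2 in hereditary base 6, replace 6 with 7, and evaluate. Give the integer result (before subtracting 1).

52

G_0 = 20. HB_4(20) = 4^2 + 4. Bump = 30. G_1 = 29.
G_1 = 29. HB_5(29) = 5^2 + 4. Bump = 40. G_2 = 39.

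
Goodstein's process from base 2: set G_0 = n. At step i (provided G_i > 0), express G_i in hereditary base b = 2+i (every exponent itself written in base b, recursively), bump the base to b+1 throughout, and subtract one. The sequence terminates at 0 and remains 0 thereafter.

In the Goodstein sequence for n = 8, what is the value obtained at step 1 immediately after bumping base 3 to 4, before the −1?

G_0 = 8. HB_2(8) = 2^(2 + 1). Bump = 81. G_1 = 80.
G_1 = 80. HB_3(80) = 2·3^3 + 2·3^2 + 2·3 + 2. Bump = 554. G_2 = 553.

554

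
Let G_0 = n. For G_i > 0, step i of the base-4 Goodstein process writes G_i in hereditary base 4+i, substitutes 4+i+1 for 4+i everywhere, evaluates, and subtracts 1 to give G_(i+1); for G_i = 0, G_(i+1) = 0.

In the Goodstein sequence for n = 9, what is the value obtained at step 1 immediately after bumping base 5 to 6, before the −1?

12

i=0: 9 = 2·4 + 1 (b=4); 4→5: 2·5 + 1 = 11; 11−1 = 10
i=1: 10 = 2·5 (b=5); 5→6: 2·6 = 12; 12−1 = 11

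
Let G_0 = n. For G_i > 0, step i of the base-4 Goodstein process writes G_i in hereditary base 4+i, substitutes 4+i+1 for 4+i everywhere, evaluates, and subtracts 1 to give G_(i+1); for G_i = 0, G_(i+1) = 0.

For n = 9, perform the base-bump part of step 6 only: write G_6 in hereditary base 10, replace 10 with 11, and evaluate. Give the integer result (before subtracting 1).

i=0: 9 = 2·4 + 1 (b=4); 4→5: 2·5 + 1 = 11; 11−1 = 10
i=1: 10 = 2·5 (b=5); 5→6: 2·6 = 12; 12−1 = 11
i=2: 11 = 6 + 5 (b=6); 6→7: 7 + 5 = 12; 12−1 = 11
i=3: 11 = 7 + 4 (b=7); 7→8: 8 + 4 = 12; 12−1 = 11
i=4: 11 = 8 + 3 (b=8); 8→9: 9 + 3 = 12; 12−1 = 11
i=5: 11 = 9 + 2 (b=9); 9→10: 10 + 2 = 12; 12−1 = 11

12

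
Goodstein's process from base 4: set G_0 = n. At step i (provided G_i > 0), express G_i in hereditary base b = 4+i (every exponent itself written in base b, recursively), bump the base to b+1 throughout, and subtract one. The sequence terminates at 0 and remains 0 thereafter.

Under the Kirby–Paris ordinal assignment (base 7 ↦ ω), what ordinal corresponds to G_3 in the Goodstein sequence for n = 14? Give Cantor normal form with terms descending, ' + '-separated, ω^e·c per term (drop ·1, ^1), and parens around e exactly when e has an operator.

base 4: 14 = 3·4 + 2; at 5: 3·5 + 2 = 17; next = 16
base 5: 16 = 3·5 + 1; at 6: 3·6 + 1 = 19; next = 18
base 6: 18 = 3·6; at 7: 3·7 = 21; next = 20
base 7: 20 = 2·7 + 6; at 8: 2·8 + 6 = 22; next = 21

ω·2 + 6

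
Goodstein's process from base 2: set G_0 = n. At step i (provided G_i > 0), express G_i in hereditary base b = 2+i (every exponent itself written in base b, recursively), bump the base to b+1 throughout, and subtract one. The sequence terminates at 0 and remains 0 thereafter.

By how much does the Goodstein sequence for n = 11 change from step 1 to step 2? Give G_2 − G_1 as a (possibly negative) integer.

11 —HB2→ 2^(2 + 1) + 2 + 1 —bump→ 3^(3 + 1) + 3 + 1 = 85 —(−1)→ 84
84 —HB3→ 3^(3 + 1) + 3 —bump→ 4^(4 + 1) + 4 = 1028 —(−1)→ 1027

943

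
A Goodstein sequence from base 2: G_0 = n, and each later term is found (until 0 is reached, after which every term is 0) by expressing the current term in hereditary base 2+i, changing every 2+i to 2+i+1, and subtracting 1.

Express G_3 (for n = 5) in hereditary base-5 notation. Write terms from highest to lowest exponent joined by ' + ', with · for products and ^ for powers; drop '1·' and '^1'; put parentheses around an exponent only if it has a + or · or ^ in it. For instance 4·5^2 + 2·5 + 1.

3·5^3 + 3·5^2 + 3·5 + 2

G_0 = 5. HB_2(5) = 2^2 + 1. Bump = 28. G_1 = 27.
G_1 = 27. HB_3(27) = 3^3. Bump = 256. G_2 = 255.
G_2 = 255. HB_4(255) = 3·4^3 + 3·4^2 + 3·4 + 3. Bump = 468. G_3 = 467.
G_3 = 467. HB_5(467) = 3·5^3 + 3·5^2 + 3·5 + 2. Bump = 776. G_4 = 775.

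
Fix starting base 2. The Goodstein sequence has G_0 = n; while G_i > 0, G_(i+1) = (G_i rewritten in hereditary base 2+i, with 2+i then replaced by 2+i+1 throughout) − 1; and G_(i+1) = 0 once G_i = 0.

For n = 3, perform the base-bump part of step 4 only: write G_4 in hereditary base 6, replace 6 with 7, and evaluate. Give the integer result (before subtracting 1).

1

(0) 3|_2 = 2 + 1 ↦ 3 + 1|_3 = 4 ⇒ 3
(1) 3|_3 = 3 ↦ 4|_4 = 4 ⇒ 3
(2) 3|_4 = 3 ↦ 3|_5 = 3 ⇒ 2
(3) 2|_5 = 2 ↦ 2|_6 = 2 ⇒ 1
(4) 1|_6 = 1 ↦ 1|_7 = 1 ⇒ 0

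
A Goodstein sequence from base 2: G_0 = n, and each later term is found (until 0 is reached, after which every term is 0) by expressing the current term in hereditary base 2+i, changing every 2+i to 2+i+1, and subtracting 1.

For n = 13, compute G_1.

108

(0) 13|_2 = 2^(2 + 1) + 2^2 + 1 ↦ 3^(3 + 1) + 3^3 + 1|_3 = 109 ⇒ 108
(1) 108|_3 = 3^(3 + 1) + 3^3 ↦ 4^(4 + 1) + 4^4|_4 = 1280 ⇒ 1279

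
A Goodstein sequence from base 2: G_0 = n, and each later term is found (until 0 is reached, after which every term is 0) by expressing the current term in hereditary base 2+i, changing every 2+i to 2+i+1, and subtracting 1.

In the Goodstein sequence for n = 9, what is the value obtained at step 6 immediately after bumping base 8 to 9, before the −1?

1162263922

G_0 = 9. HB_2(9) = 2^(2 + 1) + 1. Bump = 82. G_1 = 81.
G_1 = 81. HB_3(81) = 3^(3 + 1). Bump = 1024. G_2 = 1023.
G_2 = 1023. HB_4(1023) = 3·4^4 + 3·4^3 + 3·4^2 + 3·4 + 3. Bump = 9843. G_3 = 9842.
G_3 = 9842. HB_5(9842) = 3·5^5 + 3·5^3 + 3·5^2 + 3·5 + 2. Bump = 140744. G_4 = 140743.
G_4 = 140743. HB_6(140743) = 3·6^6 + 3·6^3 + 3·6^2 + 3·6 + 1. Bump = 2471827. G_5 = 2471826.
G_5 = 2471826. HB_7(2471826) = 3·7^7 + 3·7^3 + 3·7^2 + 3·7. Bump = 50333400. G_6 = 50333399.
G_6 = 50333399. HB_8(50333399) = 3·8^8 + 3·8^3 + 3·8^2 + 2·8 + 7. Bump = 1162263922. G_7 = 1162263921.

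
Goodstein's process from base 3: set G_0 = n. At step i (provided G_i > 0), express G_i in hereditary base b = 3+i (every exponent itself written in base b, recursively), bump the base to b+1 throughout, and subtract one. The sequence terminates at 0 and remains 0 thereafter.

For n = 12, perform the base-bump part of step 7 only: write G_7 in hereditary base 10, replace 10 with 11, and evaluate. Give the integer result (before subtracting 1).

G_0=12  [base 3] 3^2 + 3  →[3↦4]→  4^2 + 4 = 20  −1 ⇒ G_1=19
G_1=19  [base 4] 4^2 + 3  →[4↦5]→  5^2 + 3 = 28  −1 ⇒ G_2=27
G_2=27  [base 5] 5^2 + 2  →[5↦6]→  6^2 + 2 = 38  −1 ⇒ G_3=37
G_3=37  [base 6] 6^2 + 1  →[6↦7]→  7^2 + 1 = 50  −1 ⇒ G_4=49
G_4=49  [base 7] 7^2  →[7↦8]→  8^2 = 64  −1 ⇒ G_5=63
G_5=63  [base 8] 7·8 + 7  →[8↦9]→  7·9 + 7 = 70  −1 ⇒ G_6=69
G_6=69  [base 9] 7·9 + 6  →[9↦10]→  7·10 + 6 = 76  −1 ⇒ G_7=75
G_7=75  [base 10] 7·10 + 5  →[10↦11]→  7·11 + 5 = 82  −1 ⇒ G_8=81

82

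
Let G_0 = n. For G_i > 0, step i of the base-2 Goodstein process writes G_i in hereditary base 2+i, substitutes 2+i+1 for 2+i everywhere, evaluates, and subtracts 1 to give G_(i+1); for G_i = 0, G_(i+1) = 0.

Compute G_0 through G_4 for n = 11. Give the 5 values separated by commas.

11, 84, 1027, 15627, 279937

base 2: 11 = 2^(2 + 1) + 2 + 1; at 3: 3^(3 + 1) + 3 + 1 = 85; next = 84
base 3: 84 = 3^(3 + 1) + 3; at 4: 4^(4 + 1) + 4 = 1028; next = 1027
base 4: 1027 = 4^(4 + 1) + 3; at 5: 5^(5 + 1) + 3 = 15628; next = 15627
base 5: 15627 = 5^(5 + 1) + 2; at 6: 6^(6 + 1) + 2 = 279938; next = 279937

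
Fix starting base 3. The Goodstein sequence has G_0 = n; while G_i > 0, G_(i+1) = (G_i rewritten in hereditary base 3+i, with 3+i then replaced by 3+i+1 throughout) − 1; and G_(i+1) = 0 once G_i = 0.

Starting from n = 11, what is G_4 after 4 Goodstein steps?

39

11 —HB3→ 3^2 + 2 —bump→ 4^2 + 2 = 18 —(−1)→ 17
17 —HB4→ 4^2 + 1 —bump→ 5^2 + 1 = 26 —(−1)→ 25
25 —HB5→ 5^2 —bump→ 6^2 = 36 —(−1)→ 35
35 —HB6→ 5·6 + 5 —bump→ 5·7 + 5 = 40 —(−1)→ 39
39 —HB7→ 5·7 + 4 —bump→ 5·8 + 4 = 44 —(−1)→ 43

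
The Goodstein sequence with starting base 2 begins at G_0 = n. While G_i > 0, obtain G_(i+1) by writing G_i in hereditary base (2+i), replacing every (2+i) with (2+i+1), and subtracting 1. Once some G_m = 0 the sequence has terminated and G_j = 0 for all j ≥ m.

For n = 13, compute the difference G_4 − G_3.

264619

(0) 13|_2 = 2^(2 + 1) + 2^2 + 1 ↦ 3^(3 + 1) + 3^3 + 1|_3 = 109 ⇒ 108
(1) 108|_3 = 3^(3 + 1) + 3^3 ↦ 4^(4 + 1) + 4^4|_4 = 1280 ⇒ 1279
(2) 1279|_4 = 4^(4 + 1) + 3·4^3 + 3·4^2 + 3·4 + 3 ↦ 5^(5 + 1) + 3·5^3 + 3·5^2 + 3·5 + 3|_5 = 16093 ⇒ 16092
(3) 16092|_5 = 5^(5 + 1) + 3·5^3 + 3·5^2 + 3·5 + 2 ↦ 6^(6 + 1) + 3·6^3 + 3·6^2 + 3·6 + 2|_6 = 280712 ⇒ 280711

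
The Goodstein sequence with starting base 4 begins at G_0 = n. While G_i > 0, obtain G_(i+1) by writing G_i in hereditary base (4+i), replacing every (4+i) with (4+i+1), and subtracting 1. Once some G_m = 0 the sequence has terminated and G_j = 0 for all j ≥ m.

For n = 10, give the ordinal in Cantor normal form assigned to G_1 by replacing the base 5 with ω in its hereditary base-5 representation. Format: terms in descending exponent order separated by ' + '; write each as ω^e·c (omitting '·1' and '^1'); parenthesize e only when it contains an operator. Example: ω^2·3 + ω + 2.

G_0 = 10. HB_4(10) = 2·4 + 2. Bump = 12. G_1 = 11.
G_1 = 11. HB_5(11) = 2·5 + 1. Bump = 13. G_2 = 12.

ω·2 + 1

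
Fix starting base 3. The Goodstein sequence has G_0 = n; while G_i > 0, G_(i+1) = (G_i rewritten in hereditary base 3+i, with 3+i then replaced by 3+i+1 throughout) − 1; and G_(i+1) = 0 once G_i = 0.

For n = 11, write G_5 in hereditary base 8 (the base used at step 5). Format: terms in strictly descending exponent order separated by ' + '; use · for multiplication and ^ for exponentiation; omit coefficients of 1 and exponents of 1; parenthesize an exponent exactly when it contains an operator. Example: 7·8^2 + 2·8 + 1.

G_0 = 11. HB_3(11) = 3^2 + 2. Bump = 18. G_1 = 17.
G_1 = 17. HB_4(17) = 4^2 + 1. Bump = 26. G_2 = 25.
G_2 = 25. HB_5(25) = 5^2. Bump = 36. G_3 = 35.
G_3 = 35. HB_6(35) = 5·6 + 5. Bump = 40. G_4 = 39.
G_4 = 39. HB_7(39) = 5·7 + 4. Bump = 44. G_5 = 43.
G_5 = 43. HB_8(43) = 5·8 + 3. Bump = 48. G_6 = 47.

5·8 + 3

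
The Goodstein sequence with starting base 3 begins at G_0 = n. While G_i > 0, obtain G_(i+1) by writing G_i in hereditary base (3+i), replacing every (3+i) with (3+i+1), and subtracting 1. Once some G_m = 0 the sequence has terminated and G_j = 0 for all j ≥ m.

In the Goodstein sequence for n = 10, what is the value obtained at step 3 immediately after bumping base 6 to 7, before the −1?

31

step 0: 10 = 3^2 + 1; sub 4 for 3: 4^2 + 1; = 17; G_1 = 17−1 = 16
step 1: 16 = 4^2; sub 5 for 4: 5^2; = 25; G_2 = 25−1 = 24
step 2: 24 = 4·5 + 4; sub 6 for 5: 4·6 + 4; = 28; G_3 = 28−1 = 27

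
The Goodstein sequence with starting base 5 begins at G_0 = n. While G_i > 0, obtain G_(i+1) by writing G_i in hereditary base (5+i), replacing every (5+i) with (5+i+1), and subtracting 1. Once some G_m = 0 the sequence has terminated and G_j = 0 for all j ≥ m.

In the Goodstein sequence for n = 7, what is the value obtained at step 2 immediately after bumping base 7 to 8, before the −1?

8

(0) 7|_5 = 5 + 2 ↦ 6 + 2|_6 = 8 ⇒ 7
(1) 7|_6 = 6 + 1 ↦ 7 + 1|_7 = 8 ⇒ 7
(2) 7|_7 = 7 ↦ 8|_8 = 8 ⇒ 7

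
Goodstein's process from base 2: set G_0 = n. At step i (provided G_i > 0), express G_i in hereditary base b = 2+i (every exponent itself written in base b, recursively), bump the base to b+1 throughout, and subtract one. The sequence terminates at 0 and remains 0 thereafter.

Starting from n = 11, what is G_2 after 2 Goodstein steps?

1027

step 0: 11 = 2^(2 + 1) + 2 + 1; sub 3 for 2: 3^(3 + 1) + 3 + 1; = 85; G_1 = 85−1 = 84
step 1: 84 = 3^(3 + 1) + 3; sub 4 for 3: 4^(4 + 1) + 4; = 1028; G_2 = 1028−1 = 1027
step 2: 1027 = 4^(4 + 1) + 3; sub 5 for 4: 5^(5 + 1) + 3; = 15628; G_3 = 15628−1 = 15627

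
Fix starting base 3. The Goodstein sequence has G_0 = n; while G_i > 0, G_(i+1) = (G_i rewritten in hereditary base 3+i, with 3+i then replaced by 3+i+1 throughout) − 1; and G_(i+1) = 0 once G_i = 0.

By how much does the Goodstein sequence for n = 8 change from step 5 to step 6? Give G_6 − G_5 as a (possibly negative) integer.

G_0=8  [base 3] 2·3 + 2  →[3↦4]→  2·4 + 2 = 10  −1 ⇒ G_1=9
G_1=9  [base 4] 2·4 + 1  →[4↦5]→  2·5 + 1 = 11  −1 ⇒ G_2=10
G_2=10  [base 5] 2·5  →[5↦6]→  2·6 = 12  −1 ⇒ G_3=11
G_3=11  [base 6] 6 + 5  →[6↦7]→  7 + 5 = 12  −1 ⇒ G_4=11
G_4=11  [base 7] 7 + 4  →[7↦8]→  8 + 4 = 12  −1 ⇒ G_5=11
G_5=11  [base 8] 8 + 3  →[8↦9]→  9 + 3 = 12  −1 ⇒ G_6=11

0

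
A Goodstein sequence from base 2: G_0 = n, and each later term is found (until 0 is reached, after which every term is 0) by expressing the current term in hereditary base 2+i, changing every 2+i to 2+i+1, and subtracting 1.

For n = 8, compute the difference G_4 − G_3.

base 2: 8 = 2^(2 + 1); at 3: 3^(3 + 1) = 81; next = 80
base 3: 80 = 2·3^3 + 2·3^2 + 2·3 + 2; at 4: 2·4^4 + 2·4^2 + 2·4 + 2 = 554; next = 553
base 4: 553 = 2·4^4 + 2·4^2 + 2·4 + 1; at 5: 2·5^5 + 2·5^2 + 2·5 + 1 = 6311; next = 6310
base 5: 6310 = 2·5^5 + 2·5^2 + 2·5; at 6: 2·6^6 + 2·6^2 + 2·6 = 93396; next = 93395

87085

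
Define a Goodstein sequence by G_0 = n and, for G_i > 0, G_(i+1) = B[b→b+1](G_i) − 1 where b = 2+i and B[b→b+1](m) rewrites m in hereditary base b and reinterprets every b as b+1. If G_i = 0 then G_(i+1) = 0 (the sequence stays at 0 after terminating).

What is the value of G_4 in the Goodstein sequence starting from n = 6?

46655

(0) 6|_2 = 2^2 + 2 ↦ 3^3 + 3|_3 = 30 ⇒ 29
(1) 29|_3 = 3^3 + 2 ↦ 4^4 + 2|_4 = 258 ⇒ 257
(2) 257|_4 = 4^4 + 1 ↦ 5^5 + 1|_5 = 3126 ⇒ 3125
(3) 3125|_5 = 5^5 ↦ 6^6|_6 = 46656 ⇒ 46655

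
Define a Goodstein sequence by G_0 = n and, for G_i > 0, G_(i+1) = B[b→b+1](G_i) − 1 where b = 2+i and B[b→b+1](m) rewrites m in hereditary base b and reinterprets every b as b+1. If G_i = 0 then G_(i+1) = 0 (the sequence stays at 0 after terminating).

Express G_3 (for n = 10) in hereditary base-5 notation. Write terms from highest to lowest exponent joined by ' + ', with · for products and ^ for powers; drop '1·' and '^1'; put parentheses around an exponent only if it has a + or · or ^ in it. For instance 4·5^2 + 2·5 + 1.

5^(5 + 1)

[0] 10 ≡ 2^(2 + 1) + 2 (base 2). Lift 3: 84. −1: 83.
[1] 83 ≡ 3^(3 + 1) + 2 (base 3). Lift 4: 1026. −1: 1025.
[2] 1025 ≡ 4^(4 + 1) + 1 (base 4). Lift 5: 15626. −1: 15625.
[3] 15625 ≡ 5^(5 + 1) (base 5). Lift 6: 279936. −1: 279935.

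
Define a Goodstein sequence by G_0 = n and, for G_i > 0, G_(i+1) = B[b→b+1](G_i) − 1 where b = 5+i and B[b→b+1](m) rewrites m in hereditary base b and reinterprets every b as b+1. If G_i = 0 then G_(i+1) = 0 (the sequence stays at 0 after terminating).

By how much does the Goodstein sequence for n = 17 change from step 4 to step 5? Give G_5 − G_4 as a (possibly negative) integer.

[0] 17 ≡ 3·5 + 2 (base 5). Lift 6: 20. −1: 19.
[1] 19 ≡ 3·6 + 1 (base 6). Lift 7: 22. −1: 21.
[2] 21 ≡ 3·7 (base 7). Lift 8: 24. −1: 23.
[3] 23 ≡ 2·8 + 7 (base 8). Lift 9: 25. −1: 24.
[4] 24 ≡ 2·9 + 6 (base 9). Lift 10: 26. −1: 25.

1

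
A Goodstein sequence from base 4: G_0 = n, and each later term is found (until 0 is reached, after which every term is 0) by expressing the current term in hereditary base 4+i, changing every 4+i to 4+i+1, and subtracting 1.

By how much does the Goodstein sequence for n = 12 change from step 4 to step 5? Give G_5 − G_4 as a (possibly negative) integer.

base 4: 12 = 3·4; at 5: 3·5 = 15; next = 14
base 5: 14 = 2·5 + 4; at 6: 2·6 + 4 = 16; next = 15
base 6: 15 = 2·6 + 3; at 7: 2·7 + 3 = 17; next = 16
base 7: 16 = 2·7 + 2; at 8: 2·8 + 2 = 18; next = 17
base 8: 17 = 2·8 + 1; at 9: 2·9 + 1 = 19; next = 18

1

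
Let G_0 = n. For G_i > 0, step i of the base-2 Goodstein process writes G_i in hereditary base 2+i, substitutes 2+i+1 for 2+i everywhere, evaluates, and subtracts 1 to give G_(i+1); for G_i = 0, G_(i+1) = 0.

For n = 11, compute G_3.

G_0=11  [base 2] 2^(2 + 1) + 2 + 1  →[2↦3]→  3^(3 + 1) + 3 + 1 = 85  −1 ⇒ G_1=84
G_1=84  [base 3] 3^(3 + 1) + 3  →[3↦4]→  4^(4 + 1) + 4 = 1028  −1 ⇒ G_2=1027
G_2=1027  [base 4] 4^(4 + 1) + 3  →[4↦5]→  5^(5 + 1) + 3 = 15628  −1 ⇒ G_3=15627
G_3=15627  [base 5] 5^(5 + 1) + 2  →[5↦6]→  6^(6 + 1) + 2 = 279938  −1 ⇒ G_4=279937

15627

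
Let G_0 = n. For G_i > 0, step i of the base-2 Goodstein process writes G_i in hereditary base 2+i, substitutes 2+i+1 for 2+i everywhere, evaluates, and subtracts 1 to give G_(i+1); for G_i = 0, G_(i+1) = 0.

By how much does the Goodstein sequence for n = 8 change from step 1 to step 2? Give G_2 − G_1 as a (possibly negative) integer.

473

step 0: 8 = 2^(2 + 1); sub 3 for 2: 3^(3 + 1); = 81; G_1 = 81−1 = 80
step 1: 80 = 2·3^3 + 2·3^2 + 2·3 + 2; sub 4 for 3: 2·4^4 + 2·4^2 + 2·4 + 2; = 554; G_2 = 554−1 = 553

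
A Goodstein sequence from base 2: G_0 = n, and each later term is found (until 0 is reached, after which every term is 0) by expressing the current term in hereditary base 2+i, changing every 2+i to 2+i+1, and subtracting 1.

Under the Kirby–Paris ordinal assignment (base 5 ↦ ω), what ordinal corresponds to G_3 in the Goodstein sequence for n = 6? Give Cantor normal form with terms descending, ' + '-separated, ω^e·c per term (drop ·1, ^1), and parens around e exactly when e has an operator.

i=0: 6 = 2^2 + 2 (b=2); 2→3: 3^3 + 3 = 30; 30−1 = 29
i=1: 29 = 3^3 + 2 (b=3); 3→4: 4^4 + 2 = 258; 258−1 = 257
i=2: 257 = 4^4 + 1 (b=4); 4→5: 5^5 + 1 = 3126; 3126−1 = 3125
i=3: 3125 = 5^5 (b=5); 5→6: 6^6 = 46656; 46656−1 = 46655

ω^ω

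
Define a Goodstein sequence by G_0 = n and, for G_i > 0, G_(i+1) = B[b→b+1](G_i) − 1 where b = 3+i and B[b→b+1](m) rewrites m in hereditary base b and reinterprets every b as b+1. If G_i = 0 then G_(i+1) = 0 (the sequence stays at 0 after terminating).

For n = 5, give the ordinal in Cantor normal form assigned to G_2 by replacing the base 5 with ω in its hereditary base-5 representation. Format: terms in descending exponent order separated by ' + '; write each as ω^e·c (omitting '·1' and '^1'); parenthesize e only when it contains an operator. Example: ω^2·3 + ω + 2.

ω

base 3: 5 = 3 + 2; at 4: 4 + 2 = 6; next = 5
base 4: 5 = 4 + 1; at 5: 5 + 1 = 6; next = 5
base 5: 5 = 5; at 6: 6 = 6; next = 5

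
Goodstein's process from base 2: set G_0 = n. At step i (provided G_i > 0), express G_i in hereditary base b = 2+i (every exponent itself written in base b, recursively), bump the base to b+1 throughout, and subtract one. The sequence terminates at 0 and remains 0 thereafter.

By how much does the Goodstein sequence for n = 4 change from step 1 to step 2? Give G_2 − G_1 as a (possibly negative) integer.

15

i=0: 4 = 2^2 (b=2); 2→3: 3^3 = 27; 27−1 = 26
i=1: 26 = 2·3^2 + 2·3 + 2 (b=3); 3→4: 2·4^2 + 2·4 + 2 = 42; 42−1 = 41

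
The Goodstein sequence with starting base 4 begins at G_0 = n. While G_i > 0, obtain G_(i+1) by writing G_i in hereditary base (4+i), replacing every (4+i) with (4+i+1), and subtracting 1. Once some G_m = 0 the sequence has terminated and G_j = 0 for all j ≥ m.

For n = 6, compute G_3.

6

G_0=6  [base 4] 4 + 2  →[4↦5]→  5 + 2 = 7  −1 ⇒ G_1=6
G_1=6  [base 5] 5 + 1  →[5↦6]→  6 + 1 = 7  −1 ⇒ G_2=6
G_2=6  [base 6] 6  →[6↦7]→  7 = 7  −1 ⇒ G_3=6
G_3=6  [base 7] 6  →[7↦8]→  6 = 6  −1 ⇒ G_4=5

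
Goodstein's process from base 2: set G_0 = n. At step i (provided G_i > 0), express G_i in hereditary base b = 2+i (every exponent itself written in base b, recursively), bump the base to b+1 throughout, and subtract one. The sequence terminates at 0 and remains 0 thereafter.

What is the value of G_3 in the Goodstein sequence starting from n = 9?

9 —HB2→ 2^(2 + 1) + 1 —bump→ 3^(3 + 1) + 1 = 82 —(−1)→ 81
81 —HB3→ 3^(3 + 1) —bump→ 4^(4 + 1) = 1024 —(−1)→ 1023
1023 —HB4→ 3·4^4 + 3·4^3 + 3·4^2 + 3·4 + 3 —bump→ 3·5^5 + 3·5^3 + 3·5^2 + 3·5 + 3 = 9843 —(−1)→ 9842

9842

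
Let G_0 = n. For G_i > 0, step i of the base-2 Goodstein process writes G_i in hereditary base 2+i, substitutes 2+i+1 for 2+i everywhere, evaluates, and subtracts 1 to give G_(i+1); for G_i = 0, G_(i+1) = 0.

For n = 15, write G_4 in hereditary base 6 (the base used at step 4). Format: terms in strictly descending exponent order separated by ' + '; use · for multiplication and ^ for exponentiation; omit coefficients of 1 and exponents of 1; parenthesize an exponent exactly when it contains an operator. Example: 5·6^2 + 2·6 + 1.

G_0 = 15. HB_2(15) = 2^(2 + 1) + 2^2 + 2 + 1. Bump = 112. G_1 = 111.
G_1 = 111. HB_3(111) = 3^(3 + 1) + 3^3 + 3. Bump = 1284. G_2 = 1283.
G_2 = 1283. HB_4(1283) = 4^(4 + 1) + 4^4 + 3. Bump = 18753. G_3 = 18752.
G_3 = 18752. HB_5(18752) = 5^(5 + 1) + 5^5 + 2. Bump = 326594. G_4 = 326593.
G_4 = 326593. HB_6(326593) = 6^(6 + 1) + 6^6 + 1. Bump = 6588345. G_5 = 6588344.

6^(6 + 1) + 6^6 + 1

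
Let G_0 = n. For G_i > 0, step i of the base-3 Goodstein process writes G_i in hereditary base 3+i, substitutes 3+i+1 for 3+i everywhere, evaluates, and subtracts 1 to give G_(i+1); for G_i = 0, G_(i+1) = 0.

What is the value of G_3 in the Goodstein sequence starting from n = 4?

4 —HB3→ 3 + 1 —bump→ 4 + 1 = 5 —(−1)→ 4
4 —HB4→ 4 —bump→ 5 = 5 —(−1)→ 4
4 —HB5→ 4 —bump→ 4 = 4 —(−1)→ 3
3 —HB6→ 3 —bump→ 3 = 3 —(−1)→ 2

3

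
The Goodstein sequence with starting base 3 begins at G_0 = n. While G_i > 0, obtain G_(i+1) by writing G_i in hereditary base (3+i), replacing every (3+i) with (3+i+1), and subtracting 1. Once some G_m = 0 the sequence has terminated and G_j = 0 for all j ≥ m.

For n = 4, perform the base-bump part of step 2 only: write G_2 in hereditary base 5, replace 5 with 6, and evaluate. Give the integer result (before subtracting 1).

4

G_0=4  [base 3] 3 + 1  →[3↦4]→  4 + 1 = 5  −1 ⇒ G_1=4
G_1=4  [base 4] 4  →[4↦5]→  5 = 5  −1 ⇒ G_2=4
G_2=4  [base 5] 4  →[5↦6]→  4 = 4  −1 ⇒ G_3=3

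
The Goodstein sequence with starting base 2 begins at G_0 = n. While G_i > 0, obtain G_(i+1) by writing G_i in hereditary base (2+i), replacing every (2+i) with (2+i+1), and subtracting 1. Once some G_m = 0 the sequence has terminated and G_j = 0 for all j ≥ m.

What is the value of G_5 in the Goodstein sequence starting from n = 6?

G_0=6  [base 2] 2^2 + 2  →[2↦3]→  3^3 + 3 = 30  −1 ⇒ G_1=29
G_1=29  [base 3] 3^3 + 2  →[3↦4]→  4^4 + 2 = 258  −1 ⇒ G_2=257
G_2=257  [base 4] 4^4 + 1  →[4↦5]→  5^5 + 1 = 3126  −1 ⇒ G_3=3125
G_3=3125  [base 5] 5^5  →[5↦6]→  6^6 = 46656  −1 ⇒ G_4=46655
G_4=46655  [base 6] 5·6^5 + 5·6^4 + 5·6^3 + 5·6^2 + 5·6 + 5  →[6↦7]→  5·7^5 + 5·7^4 + 5·7^3 + 5·7^2 + 5·7 + 5 = 98040  −1 ⇒ G_5=98039

98039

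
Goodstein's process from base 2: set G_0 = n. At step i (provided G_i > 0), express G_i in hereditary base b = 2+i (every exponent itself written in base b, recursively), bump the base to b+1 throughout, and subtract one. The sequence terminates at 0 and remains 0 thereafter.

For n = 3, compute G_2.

G_0 = 3. HB_2(3) = 2 + 1. Bump = 4. G_1 = 3.
G_1 = 3. HB_3(3) = 3. Bump = 4. G_2 = 3.
G_2 = 3. HB_4(3) = 3. Bump = 3. G_3 = 2.

3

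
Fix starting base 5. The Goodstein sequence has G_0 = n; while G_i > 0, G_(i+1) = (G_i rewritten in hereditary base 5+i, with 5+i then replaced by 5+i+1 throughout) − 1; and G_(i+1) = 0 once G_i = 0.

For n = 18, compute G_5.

step 0: 18 = 3·5 + 3; sub 6 for 5: 3·6 + 3; = 21; G_1 = 21−1 = 20
step 1: 20 = 3·6 + 2; sub 7 for 6: 3·7 + 2; = 23; G_2 = 23−1 = 22
step 2: 22 = 3·7 + 1; sub 8 for 7: 3·8 + 1; = 25; G_3 = 25−1 = 24
step 3: 24 = 3·8; sub 9 for 8: 3·9; = 27; G_4 = 27−1 = 26
step 4: 26 = 2·9 + 8; sub 10 for 9: 2·10 + 8; = 28; G_5 = 28−1 = 27
step 5: 27 = 2·10 + 7; sub 11 for 10: 2·11 + 7; = 29; G_6 = 29−1 = 28

27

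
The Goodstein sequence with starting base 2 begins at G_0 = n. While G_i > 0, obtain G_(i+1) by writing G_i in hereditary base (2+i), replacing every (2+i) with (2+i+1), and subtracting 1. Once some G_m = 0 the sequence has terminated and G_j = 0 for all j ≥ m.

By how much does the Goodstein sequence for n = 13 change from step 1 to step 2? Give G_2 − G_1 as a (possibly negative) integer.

1171

base 2: 13 = 2^(2 + 1) + 2^2 + 1; at 3: 3^(3 + 1) + 3^3 + 1 = 109; next = 108
base 3: 108 = 3^(3 + 1) + 3^3; at 4: 4^(4 + 1) + 4^4 = 1280; next = 1279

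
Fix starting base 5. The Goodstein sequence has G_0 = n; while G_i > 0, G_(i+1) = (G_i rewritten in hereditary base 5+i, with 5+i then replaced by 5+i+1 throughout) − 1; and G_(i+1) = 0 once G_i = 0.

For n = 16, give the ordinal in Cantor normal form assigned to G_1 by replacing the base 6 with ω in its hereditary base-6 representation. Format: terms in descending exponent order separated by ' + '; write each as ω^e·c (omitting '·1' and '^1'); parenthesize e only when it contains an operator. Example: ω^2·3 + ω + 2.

ω·3

i=0: 16 = 3·5 + 1 (b=5); 5→6: 3·6 + 1 = 19; 19−1 = 18
i=1: 18 = 3·6 (b=6); 6→7: 3·7 = 21; 21−1 = 20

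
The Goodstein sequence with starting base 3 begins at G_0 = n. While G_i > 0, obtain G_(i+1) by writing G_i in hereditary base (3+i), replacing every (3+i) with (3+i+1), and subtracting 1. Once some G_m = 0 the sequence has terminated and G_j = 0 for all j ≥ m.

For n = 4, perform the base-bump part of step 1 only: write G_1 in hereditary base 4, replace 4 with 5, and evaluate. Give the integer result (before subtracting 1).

4 —HB3→ 3 + 1 —bump→ 4 + 1 = 5 —(−1)→ 4
4 —HB4→ 4 —bump→ 5 = 5 —(−1)→ 4

5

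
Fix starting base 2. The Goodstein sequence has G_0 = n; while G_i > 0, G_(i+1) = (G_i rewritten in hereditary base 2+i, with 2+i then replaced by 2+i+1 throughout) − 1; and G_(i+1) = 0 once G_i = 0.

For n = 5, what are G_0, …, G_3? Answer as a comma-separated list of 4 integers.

(0) 5|_2 = 2^2 + 1 ↦ 3^3 + 1|_3 = 28 ⇒ 27
(1) 27|_3 = 3^3 ↦ 4^4|_4 = 256 ⇒ 255
(2) 255|_4 = 3·4^3 + 3·4^2 + 3·4 + 3 ↦ 3·5^3 + 3·5^2 + 3·5 + 3|_5 = 468 ⇒ 467

5, 27, 255, 467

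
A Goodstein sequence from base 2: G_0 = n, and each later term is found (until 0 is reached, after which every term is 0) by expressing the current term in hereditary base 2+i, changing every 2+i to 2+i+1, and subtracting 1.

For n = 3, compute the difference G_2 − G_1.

3 —HB2→ 2 + 1 —bump→ 3 + 1 = 4 —(−1)→ 3
3 —HB3→ 3 —bump→ 4 = 4 —(−1)→ 3

0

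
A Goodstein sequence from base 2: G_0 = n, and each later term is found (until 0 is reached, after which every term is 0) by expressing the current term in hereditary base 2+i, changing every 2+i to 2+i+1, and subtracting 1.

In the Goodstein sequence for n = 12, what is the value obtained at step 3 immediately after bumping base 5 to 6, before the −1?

base 2: 12 = 2^(2 + 1) + 2^2; at 3: 3^(3 + 1) + 3^3 = 108; next = 107
base 3: 107 = 3^(3 + 1) + 2·3^2 + 2·3 + 2; at 4: 4^(4 + 1) + 2·4^2 + 2·4 + 2 = 1066; next = 1065
base 4: 1065 = 4^(4 + 1) + 2·4^2 + 2·4 + 1; at 5: 5^(5 + 1) + 2·5^2 + 2·5 + 1 = 15686; next = 15685
base 5: 15685 = 5^(5 + 1) + 2·5^2 + 2·5; at 6: 6^(6 + 1) + 2·6^2 + 2·6 = 280020; next = 280019

280020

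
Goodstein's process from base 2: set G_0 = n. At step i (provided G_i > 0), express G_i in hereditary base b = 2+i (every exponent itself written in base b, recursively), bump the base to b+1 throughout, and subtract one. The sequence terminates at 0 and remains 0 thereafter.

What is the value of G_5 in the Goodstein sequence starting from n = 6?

G_0=6  [base 2] 2^2 + 2  →[2↦3]→  3^3 + 3 = 30  −1 ⇒ G_1=29
G_1=29  [base 3] 3^3 + 2  →[3↦4]→  4^4 + 2 = 258  −1 ⇒ G_2=257
G_2=257  [base 4] 4^4 + 1  →[4↦5]→  5^5 + 1 = 3126  −1 ⇒ G_3=3125
G_3=3125  [base 5] 5^5  →[5↦6]→  6^6 = 46656  −1 ⇒ G_4=46655
G_4=46655  [base 6] 5·6^5 + 5·6^4 + 5·6^3 + 5·6^2 + 5·6 + 5  →[6↦7]→  5·7^5 + 5·7^4 + 5·7^3 + 5·7^2 + 5·7 + 5 = 98040  −1 ⇒ G_5=98039

98039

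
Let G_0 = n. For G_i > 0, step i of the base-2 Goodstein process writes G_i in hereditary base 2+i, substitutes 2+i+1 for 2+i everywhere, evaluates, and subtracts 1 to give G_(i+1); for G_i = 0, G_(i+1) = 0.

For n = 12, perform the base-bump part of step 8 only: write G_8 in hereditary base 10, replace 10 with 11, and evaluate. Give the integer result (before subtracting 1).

step 0: 12 = 2^(2 + 1) + 2^2; sub 3 for 2: 3^(3 + 1) + 3^3; = 108; G_1 = 108−1 = 107
step 1: 107 = 3^(3 + 1) + 2·3^2 + 2·3 + 2; sub 4 for 3: 4^(4 + 1) + 2·4^2 + 2·4 + 2; = 1066; G_2 = 1066−1 = 1065
step 2: 1065 = 4^(4 + 1) + 2·4^2 + 2·4 + 1; sub 5 for 4: 5^(5 + 1) + 2·5^2 + 2·5 + 1; = 15686; G_3 = 15686−1 = 15685
step 3: 15685 = 5^(5 + 1) + 2·5^2 + 2·5; sub 6 for 5: 6^(6 + 1) + 2·6^2 + 2·6; = 280020; G_4 = 280020−1 = 280019
step 4: 280019 = 6^(6 + 1) + 2·6^2 + 6 + 5; sub 7 for 6: 7^(7 + 1) + 2·7^2 + 7 + 5; = 5764911; G_5 = 5764911−1 = 5764910
step 5: 5764910 = 7^(7 + 1) + 2·7^2 + 7 + 4; sub 8 for 7: 8^(8 + 1) + 2·8^2 + 8 + 4; = 134217868; G_6 = 134217868−1 = 134217867
step 6: 134217867 = 8^(8 + 1) + 2·8^2 + 8 + 3; sub 9 for 8: 9^(9 + 1) + 2·9^2 + 9 + 3; = 3486784575; G_7 = 3486784575−1 = 3486784574
step 7: 3486784574 = 9^(9 + 1) + 2·9^2 + 9 + 2; sub 10 for 9: 10^(10 + 1) + 2·10^2 + 10 + 2; = 100000000212; G_8 = 100000000212−1 = 100000000211
step 8: 100000000211 = 10^(10 + 1) + 2·10^2 + 10 + 1; sub 11 for 10: 11^(11 + 1) + 2·11^2 + 11 + 1; = 3138428376975; G_9 = 3138428376975−1 = 3138428376974

3138428376975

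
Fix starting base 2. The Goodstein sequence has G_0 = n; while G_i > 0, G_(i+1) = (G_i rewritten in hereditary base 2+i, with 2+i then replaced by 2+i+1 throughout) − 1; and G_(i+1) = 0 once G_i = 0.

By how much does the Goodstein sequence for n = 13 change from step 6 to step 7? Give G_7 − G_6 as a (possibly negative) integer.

3352567376

[0] 13 ≡ 2^(2 + 1) + 2^2 + 1 (base 2). Lift 3: 109. −1: 108.
[1] 108 ≡ 3^(3 + 1) + 3^3 (base 3). Lift 4: 1280. −1: 1279.
[2] 1279 ≡ 4^(4 + 1) + 3·4^3 + 3·4^2 + 3·4 + 3 (base 4). Lift 5: 16093. −1: 16092.
[3] 16092 ≡ 5^(5 + 1) + 3·5^3 + 3·5^2 + 3·5 + 2 (base 5). Lift 6: 280712. −1: 280711.
[4] 280711 ≡ 6^(6 + 1) + 3·6^3 + 3·6^2 + 3·6 + 1 (base 6). Lift 7: 5765999. −1: 5765998.
[5] 5765998 ≡ 7^(7 + 1) + 3·7^3 + 3·7^2 + 3·7 (base 7). Lift 8: 134219480. −1: 134219479.
[6] 134219479 ≡ 8^(8 + 1) + 3·8^3 + 3·8^2 + 2·8 + 7 (base 8). Lift 9: 3486786856. −1: 3486786855.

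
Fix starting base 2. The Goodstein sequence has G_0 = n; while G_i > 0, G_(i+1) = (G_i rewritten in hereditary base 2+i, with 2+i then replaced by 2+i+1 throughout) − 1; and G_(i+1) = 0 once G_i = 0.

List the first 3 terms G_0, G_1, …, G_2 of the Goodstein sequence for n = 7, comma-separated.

7 —HB2→ 2^2 + 2 + 1 —bump→ 3^3 + 3 + 1 = 31 —(−1)→ 30
30 —HB3→ 3^3 + 3 —bump→ 4^4 + 4 = 260 —(−1)→ 259

7, 30, 259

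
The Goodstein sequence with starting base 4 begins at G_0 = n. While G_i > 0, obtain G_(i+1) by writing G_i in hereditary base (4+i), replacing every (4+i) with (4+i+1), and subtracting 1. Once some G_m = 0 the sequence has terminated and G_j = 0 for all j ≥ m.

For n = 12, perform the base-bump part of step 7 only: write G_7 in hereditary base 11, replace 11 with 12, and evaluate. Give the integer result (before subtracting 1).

20

G_0=12  [base 4] 3·4  →[4↦5]→  3·5 = 15  −1 ⇒ G_1=14
G_1=14  [base 5] 2·5 + 4  →[5↦6]→  2·6 + 4 = 16  −1 ⇒ G_2=15
G_2=15  [base 6] 2·6 + 3  →[6↦7]→  2·7 + 3 = 17  −1 ⇒ G_3=16
G_3=16  [base 7] 2·7 + 2  →[7↦8]→  2·8 + 2 = 18  −1 ⇒ G_4=17
G_4=17  [base 8] 2·8 + 1  →[8↦9]→  2·9 + 1 = 19  −1 ⇒ G_5=18
G_5=18  [base 9] 2·9  →[9↦10]→  2·10 = 20  −1 ⇒ G_6=19
G_6=19  [base 10] 10 + 9  →[10↦11]→  11 + 9 = 20  −1 ⇒ G_7=19
G_7=19  [base 11] 11 + 8  →[11↦12]→  12 + 8 = 20  −1 ⇒ G_8=19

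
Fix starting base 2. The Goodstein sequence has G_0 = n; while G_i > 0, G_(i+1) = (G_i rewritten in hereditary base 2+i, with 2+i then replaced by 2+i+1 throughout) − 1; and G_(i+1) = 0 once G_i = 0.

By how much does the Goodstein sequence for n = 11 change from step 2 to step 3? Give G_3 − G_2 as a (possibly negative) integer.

14600

[0] 11 ≡ 2^(2 + 1) + 2 + 1 (base 2). Lift 3: 85. −1: 84.
[1] 84 ≡ 3^(3 + 1) + 3 (base 3). Lift 4: 1028. −1: 1027.
[2] 1027 ≡ 4^(4 + 1) + 3 (base 4). Lift 5: 15628. −1: 15627.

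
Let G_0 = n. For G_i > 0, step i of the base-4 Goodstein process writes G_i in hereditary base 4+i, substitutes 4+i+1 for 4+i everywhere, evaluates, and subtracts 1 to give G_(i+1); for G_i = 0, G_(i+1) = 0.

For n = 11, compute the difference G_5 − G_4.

base 4: 11 = 2·4 + 3; at 5: 2·5 + 3 = 13; next = 12
base 5: 12 = 2·5 + 2; at 6: 2·6 + 2 = 14; next = 13
base 6: 13 = 2·6 + 1; at 7: 2·7 + 1 = 15; next = 14
base 7: 14 = 2·7; at 8: 2·8 = 16; next = 15
base 8: 15 = 8 + 7; at 9: 9 + 7 = 16; next = 15

0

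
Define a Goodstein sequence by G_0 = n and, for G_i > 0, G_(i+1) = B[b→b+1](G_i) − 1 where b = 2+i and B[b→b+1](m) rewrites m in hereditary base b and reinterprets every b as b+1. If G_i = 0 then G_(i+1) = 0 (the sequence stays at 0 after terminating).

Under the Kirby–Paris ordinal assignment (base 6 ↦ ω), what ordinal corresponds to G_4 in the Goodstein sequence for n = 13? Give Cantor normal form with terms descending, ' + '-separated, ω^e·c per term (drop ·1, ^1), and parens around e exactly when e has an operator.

ω^(ω + 1) + ω^3·3 + ω^2·3 + ω·3 + 1

i=0: 13 = 2^(2 + 1) + 2^2 + 1 (b=2); 2→3: 3^(3 + 1) + 3^3 + 1 = 109; 109−1 = 108
i=1: 108 = 3^(3 + 1) + 3^3 (b=3); 3→4: 4^(4 + 1) + 4^4 = 1280; 1280−1 = 1279
i=2: 1279 = 4^(4 + 1) + 3·4^3 + 3·4^2 + 3·4 + 3 (b=4); 4→5: 5^(5 + 1) + 3·5^3 + 3·5^2 + 3·5 + 3 = 16093; 16093−1 = 16092
i=3: 16092 = 5^(5 + 1) + 3·5^3 + 3·5^2 + 3·5 + 2 (b=5); 5→6: 6^(6 + 1) + 3·6^3 + 3·6^2 + 3·6 + 2 = 280712; 280712−1 = 280711
i=4: 280711 = 6^(6 + 1) + 3·6^3 + 3·6^2 + 3·6 + 1 (b=6); 6→7: 7^(7 + 1) + 3·7^3 + 3·7^2 + 3·7 + 1 = 5765999; 5765999−1 = 5765998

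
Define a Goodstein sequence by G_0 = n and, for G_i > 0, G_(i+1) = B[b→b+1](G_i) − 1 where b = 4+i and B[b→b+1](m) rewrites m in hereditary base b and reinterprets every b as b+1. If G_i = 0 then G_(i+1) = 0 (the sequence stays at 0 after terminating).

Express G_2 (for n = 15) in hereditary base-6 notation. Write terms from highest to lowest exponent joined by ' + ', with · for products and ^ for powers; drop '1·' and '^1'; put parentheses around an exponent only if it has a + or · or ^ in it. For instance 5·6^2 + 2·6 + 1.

3·6 + 1

base 4: 15 = 3·4 + 3; at 5: 3·5 + 3 = 18; next = 17
base 5: 17 = 3·5 + 2; at 6: 3·6 + 2 = 20; next = 19
base 6: 19 = 3·6 + 1; at 7: 3·7 + 1 = 22; next = 21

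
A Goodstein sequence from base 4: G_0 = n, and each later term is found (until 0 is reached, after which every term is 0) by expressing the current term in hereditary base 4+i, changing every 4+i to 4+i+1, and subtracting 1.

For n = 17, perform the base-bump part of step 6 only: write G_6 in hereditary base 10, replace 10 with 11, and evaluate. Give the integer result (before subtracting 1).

(0) 17|_4 = 4^2 + 1 ↦ 5^2 + 1|_5 = 26 ⇒ 25
(1) 25|_5 = 5^2 ↦ 6^2|_6 = 36 ⇒ 35
(2) 35|_6 = 5·6 + 5 ↦ 5·7 + 5|_7 = 40 ⇒ 39
(3) 39|_7 = 5·7 + 4 ↦ 5·8 + 4|_8 = 44 ⇒ 43
(4) 43|_8 = 5·8 + 3 ↦ 5·9 + 3|_9 = 48 ⇒ 47
(5) 47|_9 = 5·9 + 2 ↦ 5·10 + 2|_10 = 52 ⇒ 51
(6) 51|_10 = 5·10 + 1 ↦ 5·11 + 1|_11 = 56 ⇒ 55

56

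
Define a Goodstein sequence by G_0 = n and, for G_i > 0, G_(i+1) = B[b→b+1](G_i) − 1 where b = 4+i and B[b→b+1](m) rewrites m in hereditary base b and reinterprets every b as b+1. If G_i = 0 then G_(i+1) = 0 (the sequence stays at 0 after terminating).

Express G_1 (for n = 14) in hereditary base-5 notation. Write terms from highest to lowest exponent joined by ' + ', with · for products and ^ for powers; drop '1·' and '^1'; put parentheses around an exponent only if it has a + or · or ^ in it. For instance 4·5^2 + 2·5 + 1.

14 —HB4→ 3·4 + 2 —bump→ 3·5 + 2 = 17 —(−1)→ 16
16 —HB5→ 3·5 + 1 —bump→ 3·6 + 1 = 19 —(−1)→ 18

3·5 + 1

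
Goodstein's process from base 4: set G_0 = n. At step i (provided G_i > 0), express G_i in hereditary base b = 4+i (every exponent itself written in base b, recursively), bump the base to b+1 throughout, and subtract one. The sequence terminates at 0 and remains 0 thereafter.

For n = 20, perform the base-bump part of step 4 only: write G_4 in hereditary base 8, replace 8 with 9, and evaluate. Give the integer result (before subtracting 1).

step 0: 20 = 4^2 + 4; sub 5 for 4: 5^2 + 5; = 30; G_1 = 30−1 = 29
step 1: 29 = 5^2 + 4; sub 6 for 5: 6^2 + 4; = 40; G_2 = 40−1 = 39
step 2: 39 = 6^2 + 3; sub 7 for 6: 7^2 + 3; = 52; G_3 = 52−1 = 51
step 3: 51 = 7^2 + 2; sub 8 for 7: 8^2 + 2; = 66; G_4 = 66−1 = 65
step 4: 65 = 8^2 + 1; sub 9 for 8: 9^2 + 1; = 82; G_5 = 82−1 = 81

82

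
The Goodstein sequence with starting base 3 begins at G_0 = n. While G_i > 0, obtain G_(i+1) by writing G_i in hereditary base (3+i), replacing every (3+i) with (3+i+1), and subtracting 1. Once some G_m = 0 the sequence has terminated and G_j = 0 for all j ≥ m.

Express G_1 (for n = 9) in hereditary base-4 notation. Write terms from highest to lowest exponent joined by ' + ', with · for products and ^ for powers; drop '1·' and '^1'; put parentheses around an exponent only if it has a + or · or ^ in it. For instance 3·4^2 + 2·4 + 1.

3·4 + 3

[0] 9 ≡ 3^2 (base 3). Lift 4: 16. −1: 15.
[1] 15 ≡ 3·4 + 3 (base 4). Lift 5: 18. −1: 17.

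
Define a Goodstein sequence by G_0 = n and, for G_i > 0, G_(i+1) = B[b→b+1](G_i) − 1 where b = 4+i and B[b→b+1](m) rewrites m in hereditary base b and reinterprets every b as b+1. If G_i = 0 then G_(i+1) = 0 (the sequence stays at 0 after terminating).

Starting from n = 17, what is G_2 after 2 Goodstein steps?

35

base 4: 17 = 4^2 + 1; at 5: 5^2 + 1 = 26; next = 25
base 5: 25 = 5^2; at 6: 6^2 = 36; next = 35
base 6: 35 = 5·6 + 5; at 7: 5·7 + 5 = 40; next = 39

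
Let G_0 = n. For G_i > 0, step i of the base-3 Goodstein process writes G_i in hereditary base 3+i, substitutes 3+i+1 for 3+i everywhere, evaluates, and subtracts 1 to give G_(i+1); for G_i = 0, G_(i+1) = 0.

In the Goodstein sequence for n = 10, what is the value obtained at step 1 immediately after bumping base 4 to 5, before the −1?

(0) 10|_3 = 3^2 + 1 ↦ 4^2 + 1|_4 = 17 ⇒ 16
(1) 16|_4 = 4^2 ↦ 5^2|_5 = 25 ⇒ 24

25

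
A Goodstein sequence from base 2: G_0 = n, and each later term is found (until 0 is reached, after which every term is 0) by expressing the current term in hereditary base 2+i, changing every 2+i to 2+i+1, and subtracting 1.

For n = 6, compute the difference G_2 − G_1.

228

G_0=6  [base 2] 2^2 + 2  →[2↦3]→  3^3 + 3 = 30  −1 ⇒ G_1=29
G_1=29  [base 3] 3^3 + 2  →[3↦4]→  4^4 + 2 = 258  −1 ⇒ G_2=257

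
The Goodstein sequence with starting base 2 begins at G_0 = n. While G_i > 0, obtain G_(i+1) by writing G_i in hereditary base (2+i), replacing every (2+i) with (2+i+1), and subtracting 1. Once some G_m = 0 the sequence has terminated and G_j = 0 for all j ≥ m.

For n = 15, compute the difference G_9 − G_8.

3038500650159

step 0: 15 = 2^(2 + 1) + 2^2 + 2 + 1; sub 3 for 2: 3^(3 + 1) + 3^3 + 3 + 1; = 112; G_1 = 112−1 = 111
step 1: 111 = 3^(3 + 1) + 3^3 + 3; sub 4 for 3: 4^(4 + 1) + 4^4 + 4; = 1284; G_2 = 1284−1 = 1283
step 2: 1283 = 4^(4 + 1) + 4^4 + 3; sub 5 for 4: 5^(5 + 1) + 5^5 + 3; = 18753; G_3 = 18753−1 = 18752
step 3: 18752 = 5^(5 + 1) + 5^5 + 2; sub 6 for 5: 6^(6 + 1) + 6^6 + 2; = 326594; G_4 = 326594−1 = 326593
step 4: 326593 = 6^(6 + 1) + 6^6 + 1; sub 7 for 6: 7^(7 + 1) + 7^7 + 1; = 6588345; G_5 = 6588345−1 = 6588344
step 5: 6588344 = 7^(7 + 1) + 7^7; sub 8 for 7: 8^(8 + 1) + 8^8; = 150994944; G_6 = 150994944−1 = 150994943
step 6: 150994943 = 8^(8 + 1) + 7·8^7 + 7·8^6 + 7·8^5 + 7·8^4 + 7·8^3 + 7·8^2 + 7·8 + 7; sub 9 for 8: 9^(9 + 1) + 7·9^7 + 7·9^6 + 7·9^5 + 7·9^4 + 7·9^3 + 7·9^2 + 7·9 + 7; = 3524450281; G_7 = 3524450281−1 = 3524450280
step 7: 3524450280 = 9^(9 + 1) + 7·9^7 + 7·9^6 + 7·9^5 + 7·9^4 + 7·9^3 + 7·9^2 + 7·9 + 6; sub 10 for 9: 10^(10 + 1) + 7·10^7 + 7·10^6 + 7·10^5 + 7·10^4 + 7·10^3 + 7·10^2 + 7·10 + 6; = 100077777776; G_8 = 100077777776−1 = 100077777775
step 8: 100077777775 = 10^(10 + 1) + 7·10^7 + 7·10^6 + 7·10^5 + 7·10^4 + 7·10^3 + 7·10^2 + 7·10 + 5; sub 11 for 10: 11^(11 + 1) + 7·11^7 + 7·11^6 + 7·11^5 + 7·11^4 + 7·11^3 + 7·11^2 + 7·11 + 5; = 3138578427935; G_9 = 3138578427935−1 = 3138578427934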